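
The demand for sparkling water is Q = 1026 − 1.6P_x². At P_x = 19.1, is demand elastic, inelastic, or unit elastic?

elastic

At P_x = 19.1, Q = 442.304.
dQ/dP_x = −2·1.6·P_x = −61.12.
Point elasticity E = (dQ/dP_x)·(P_x/Q) = -61.12 × 19.1/442.304 ≈ -2.639.
|E| ≈ 2.639 > 1, so demand is elastic.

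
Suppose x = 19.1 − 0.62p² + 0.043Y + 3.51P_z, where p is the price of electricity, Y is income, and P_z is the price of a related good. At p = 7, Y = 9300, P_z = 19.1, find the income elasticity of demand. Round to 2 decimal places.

0.88

Evaluating quantity at (p, Y, P_z) gives x = 19.1 − 0.62(7)² + 0.043(9300) + 3.51(19.1) = 19.1 − 30.38 + 399.9 + 67.041 = 455.661.
∂x/∂Y = +0.043, so E_I = 0.043·(9300/455.661) ≈ 0.88.
E_I ∈ (0,1): normal good (necessity).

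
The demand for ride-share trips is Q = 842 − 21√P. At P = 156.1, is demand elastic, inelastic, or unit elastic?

inelastic

At P = 156.1, Q = 579.626.
dQ/dP = −21/(2√P) = −21/(2·12.494).
Point elasticity E = (dQ/dP)·(P/Q) = -0.8404 × 156.1/579.626 ≈ -0.226.
|E| ≈ 0.226 < 1, so demand is inelastic.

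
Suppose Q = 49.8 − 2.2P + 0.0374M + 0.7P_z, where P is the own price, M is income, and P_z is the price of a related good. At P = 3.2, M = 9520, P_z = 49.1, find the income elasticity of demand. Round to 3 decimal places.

0.822

First evaluate Q: 49.8 − 2.2(3.2) + 0.0374(9520) + 0.7(49.1) = 49.8 − 7.04 + 356.048 + 34.37 = 433.178.
∂Q/∂M = +0.0374, so E_I = 0.0374·(9520/433.178) ≈ 0.822.
E_I ∈ (0,1): normal good (necessity).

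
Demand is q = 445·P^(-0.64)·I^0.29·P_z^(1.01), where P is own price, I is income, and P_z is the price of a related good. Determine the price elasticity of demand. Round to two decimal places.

For a Cobb–Douglas (constant-elasticity) form q = A·P^α·…, the elasticity with respect to P equals the exponent α at every point.
Here the exponent on P is -0.64, so the price elasticity of demand is -0.64.

-0.64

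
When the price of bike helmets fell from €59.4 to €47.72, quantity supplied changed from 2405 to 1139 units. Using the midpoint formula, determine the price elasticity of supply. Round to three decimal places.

%ΔQ = (1139 − 2405)/[(2405 + 1139)/2] = -1266/1772 ≈ -0.7144.
%Δp = (47.72 − 59.4)/[(59.4 + 47.72)/2] = -11.68/53.56 ≈ -0.2181.
Arc elasticity E = %ΔQ/%Δp ≈ -0.7144/-0.2181 ≈ 3.276.
|E| > 1: supply is elastic over this range.

3.276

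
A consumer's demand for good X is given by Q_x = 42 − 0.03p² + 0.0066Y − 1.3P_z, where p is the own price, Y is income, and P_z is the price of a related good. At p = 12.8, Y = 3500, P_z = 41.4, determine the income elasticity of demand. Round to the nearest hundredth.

3.63

Substituting, Q_x = 42 − 0.03(12.8)² + 0.0066(3500) − 1.3(41.4) = 42 − 4.9152 + 23.1 − 53.82 = 6.3648.
∂Q_x/∂Y = +0.0066, so E_I = 0.0066·(3500/6.3648) ≈ 3.63.
E_I > 1: normal good (luxury).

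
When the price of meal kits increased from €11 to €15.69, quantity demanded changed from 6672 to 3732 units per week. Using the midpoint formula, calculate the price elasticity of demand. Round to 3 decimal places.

%Δq = (3732 − 6672)/[(6672 + 3732)/2] = -2940/5202 ≈ -0.5652.
%ΔP = (15.69 − 11)/[(11 + 15.69)/2] = 4.69/13.345 ≈ 0.3514.
Arc elasticity E = %Δq/%ΔP ≈ -0.5652/0.3514 ≈ -1.608.
|E| > 1: demand is elastic over this range.

-1.608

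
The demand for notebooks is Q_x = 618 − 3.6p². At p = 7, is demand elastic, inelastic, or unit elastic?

inelastic

At p = 7, Q_x = 441.6.
dQ_x/dp = −2·3.6·p = −50.4.
Point elasticity E = (dQ_x/dp)·(p/Q_x) = -50.4 × 7/441.6 ≈ -0.799.
|E| ≈ 0.799 < 1, so demand is inelastic.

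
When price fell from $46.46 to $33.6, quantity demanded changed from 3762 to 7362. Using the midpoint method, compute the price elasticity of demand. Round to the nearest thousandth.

%Δq = (7362 − 3762)/[(3762 + 7362)/2] = 3600/5562 ≈ 0.6472.
%ΔP = (33.6 − 46.46)/[(46.46 + 33.6)/2] = -12.86/40.03 ≈ -0.3213.
Arc elasticity E = %Δq/%ΔP ≈ 0.6472/-0.3213 ≈ -2.015.
|E| > 1: demand is elastic over this range.

-2.015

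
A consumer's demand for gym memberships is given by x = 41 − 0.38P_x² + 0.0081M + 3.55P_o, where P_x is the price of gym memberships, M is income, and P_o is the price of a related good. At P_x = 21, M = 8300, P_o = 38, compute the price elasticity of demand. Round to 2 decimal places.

-4.44

At the given point, x = 41 − 0.38(21)² + 0.0081(8300) + 3.55(38) = 41 − 167.58 + 67.23 + 134.9 = 75.55.
∂x/∂P_x = −2·0.38·P_x = -15.96, so E_p = -15.96·(21/75.55) ≈ -4.44.
|E_p| > 1: demand is elastic.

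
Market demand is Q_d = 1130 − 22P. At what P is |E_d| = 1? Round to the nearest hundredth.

For linear demand Q_d = a − bP, E = −bP/(a − bP). |E| = 1 ⇒ bP = a − bP ⇒ P = a/(2b).
P = 1130/(2·22) ≈ 25.68.

25.68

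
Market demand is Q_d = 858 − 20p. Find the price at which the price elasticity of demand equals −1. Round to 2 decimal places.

21.45

For linear demand Q_d = a − bp, E = −bp/(a − bp). |E| = 1 ⇒ bp = a − bp ⇒ p = a/(2b).
p = 858/(2·20) = 21.45.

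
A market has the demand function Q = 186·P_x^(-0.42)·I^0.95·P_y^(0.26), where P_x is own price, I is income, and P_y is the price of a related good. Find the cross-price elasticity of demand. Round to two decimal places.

For a Cobb–Douglas (constant-elasticity) form Q = A·P_y^α·…, the elasticity with respect to P_y equals the exponent α at every point.
Here the exponent on P_y is 0.26, so the cross-price elasticity of demand is 0.26.

0.26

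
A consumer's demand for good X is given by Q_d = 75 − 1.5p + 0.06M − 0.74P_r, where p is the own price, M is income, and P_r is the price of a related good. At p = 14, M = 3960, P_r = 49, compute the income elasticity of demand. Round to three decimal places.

0.931

First evaluate Q_d: 75 − 1.5(14) + 0.06(3960) − 0.74(49) = 75 − 21 + 237.6 − 36.26 = 255.34.
∂Q_d/∂M = +0.06, so E_I = 0.06·(3960/255.34) ≈ 0.931.
E_I ∈ (0,1): normal good (necessity).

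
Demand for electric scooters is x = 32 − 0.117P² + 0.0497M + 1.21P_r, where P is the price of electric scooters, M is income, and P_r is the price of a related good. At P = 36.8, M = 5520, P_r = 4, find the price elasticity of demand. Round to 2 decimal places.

-2.07

Evaluating quantity at (P, M, P_r) gives x = 32 − 0.117(36.8)² + 0.0497(5520) + 1.21(4) = 32 − 158.4461 + 274.344 + 4.84 = 152.7379.
∂x/∂P = −2·0.117·P = -8.6112, so E_p = -8.6112·(36.8/152.7379) ≈ -2.07.
|E_p| > 1: demand is elastic.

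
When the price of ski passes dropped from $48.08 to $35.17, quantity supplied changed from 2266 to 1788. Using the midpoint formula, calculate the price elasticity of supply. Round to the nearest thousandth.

0.760

%ΔQ = (1788 − 2266)/[(2266 + 1788)/2] = -478/2027 ≈ -0.2358.
%Δp = (35.17 − 48.08)/[(48.08 + 35.17)/2] = -12.91/41.625 ≈ -0.3102.
Arc elasticity E = %ΔQ/%Δp ≈ -0.2358/-0.3102 ≈ 0.760.
|E| < 1: supply is inelastic over this range.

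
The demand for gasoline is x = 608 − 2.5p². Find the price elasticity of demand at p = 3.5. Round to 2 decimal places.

At p = 3.5, x = 577.375.
dx/dp = −2·2.5·p = −17.5.
Point elasticity E = (dx/dp)·(p/x) = -17.5 × 3.5/577.375 ≈ -0.11.
|E| < 1, so demand is inelastic at this price.

-0.11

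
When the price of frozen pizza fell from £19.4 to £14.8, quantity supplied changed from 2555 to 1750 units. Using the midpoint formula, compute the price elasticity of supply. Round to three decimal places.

%ΔQ = (1750 − 2555)/[(2555 + 1750)/2] = -805/2152.5 ≈ -0.3740.
%ΔP = (14.8 − 19.4)/[(19.4 + 14.8)/2] = -4.6/17.1 ≈ -0.2690.
Arc elasticity E = %ΔQ/%ΔP ≈ -0.3740/-0.2690 ≈ 1.390.
|E| > 1: supply is elastic over this range.

1.390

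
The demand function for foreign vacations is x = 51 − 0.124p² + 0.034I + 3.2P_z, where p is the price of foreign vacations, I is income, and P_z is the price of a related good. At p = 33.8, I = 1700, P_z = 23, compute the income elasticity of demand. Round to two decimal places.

1.42

Substituting, x = 51 − 0.124(33.8)² + 0.034(1700) + 3.2(23) = 51 − 141.6626 + 57.8 + 73.6 = 40.7374.
∂x/∂I = +0.034, so E_I = 0.034·(1700/40.7374) ≈ 1.42.
E_I > 1: normal good (luxury).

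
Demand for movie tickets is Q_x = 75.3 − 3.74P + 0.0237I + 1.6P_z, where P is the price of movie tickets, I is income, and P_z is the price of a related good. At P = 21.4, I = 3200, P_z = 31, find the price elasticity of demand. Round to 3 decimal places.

First evaluate Q_x: 75.3 − 3.74(21.4) + 0.0237(3200) + 1.6(31) = 75.3 − 80.036 + 75.84 + 49.6 = 120.704.
∂Q_x/∂P = −3.74, so E_p = (−3.74)·(21.4/120.704) ≈ -0.663.
|E_p| < 1: demand is inelastic.

-0.663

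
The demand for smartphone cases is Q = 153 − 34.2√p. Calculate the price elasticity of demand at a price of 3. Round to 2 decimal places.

-0.32

At p = 3, Q = 93.7639.
dQ/dp = −34.2/(2√p) = −34.2/(2·1.7321).
Point elasticity E = (dQ/dp)·(p/Q) = -9.8727 × 3/93.7639 ≈ -0.32.
|E| < 1, so demand is inelastic at this price.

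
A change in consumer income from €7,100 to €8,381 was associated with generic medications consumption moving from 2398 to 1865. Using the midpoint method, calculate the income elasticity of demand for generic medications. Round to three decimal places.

-1.511

%ΔQ = (1865 − 2398)/[(2398+1865)/2] = -533/2131.5 ≈ -0.2501.
%ΔY = (8,381 − 7,100)/[(7,100+8,381)/2] = 1281/7740.5 ≈ 0.1655.
E_I = %ΔQ/%ΔY ≈ -1.511.
E_I < 0: inferior good.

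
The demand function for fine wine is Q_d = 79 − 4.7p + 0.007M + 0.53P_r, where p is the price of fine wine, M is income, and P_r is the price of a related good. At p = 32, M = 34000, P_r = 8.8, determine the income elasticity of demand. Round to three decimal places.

Q_d = 79 − 4.7(32) + 0.007(34000) + 0.53(8.8) = 79 − 150.4 + 238 + 4.664 = 171.264.
∂Q_d/∂M = +0.007, so E_I = 0.007·(34000/171.264) ≈ 1.390.
E_I > 1: normal good (luxury).

1.390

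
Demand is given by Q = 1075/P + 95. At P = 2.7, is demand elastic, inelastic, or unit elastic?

inelastic

At P = 2.7, Q = 493.1481.
dQ/dP = −1075/P² = −147.4623.
Point elasticity E = (dQ/dP)·(P/Q) = -147.4623 × 2.7/493.1481 ≈ -0.807.
|E| ≈ 0.807 < 1, so demand is inelastic.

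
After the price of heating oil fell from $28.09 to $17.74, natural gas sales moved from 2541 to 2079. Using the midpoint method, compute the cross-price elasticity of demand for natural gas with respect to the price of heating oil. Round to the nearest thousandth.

%ΔQ_x = (2079 − 2541)/[(2541+2079)/2] = -462/2310 ≈ -0.2000.
%ΔP_y = (17.74 − 28.09)/[(28.09+17.74)/2] ≈ -0.4517.
E_xy = -0.2000/-0.4517 ≈ 0.443.
E_xy > 0, so natural gas and heating oil are substitutes.

0.443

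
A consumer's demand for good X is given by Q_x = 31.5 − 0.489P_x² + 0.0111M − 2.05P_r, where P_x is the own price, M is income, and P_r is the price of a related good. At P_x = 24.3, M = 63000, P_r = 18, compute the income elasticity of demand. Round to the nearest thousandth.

1.726

Evaluating quantity at (P_x, M, P_r) gives Q_x = 31.5 − 0.489(24.3)² + 0.0111(63000) − 2.05(18) = 31.5 − 288.7496 + 699.3 − 36.9 = 405.1504.
∂Q_x/∂M = +0.0111, so E_I = 0.0111·(63000/405.1504) ≈ 1.726.
E_I > 1: normal good (luxury).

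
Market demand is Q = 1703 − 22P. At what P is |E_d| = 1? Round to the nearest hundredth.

38.70

For linear demand Q = a − bP, E = −bP/(a − bP). |E| = 1 ⇒ bP = a − bP ⇒ P = a/(2b).
P = 1703/(2·22) ≈ 38.70.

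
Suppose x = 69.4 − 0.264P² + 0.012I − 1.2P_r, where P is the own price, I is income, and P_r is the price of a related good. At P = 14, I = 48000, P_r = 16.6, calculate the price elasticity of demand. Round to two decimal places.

-0.18

First evaluate x: 69.4 − 0.264(14)² + 0.012(48000) − 1.2(16.6) = 69.4 − 51.744 + 576 − 19.92 = 573.736.
∂x/∂P = −2·0.264·P = -7.392, so E_p = -7.392·(14/573.736) ≈ -0.18.
|E_p| < 1: demand is inelastic.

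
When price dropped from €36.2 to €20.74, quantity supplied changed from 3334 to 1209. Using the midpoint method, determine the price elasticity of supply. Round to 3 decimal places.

%ΔQ = (1209 − 3334)/[(3334 + 1209)/2] = -2125/2271.5 ≈ -0.9355.
%ΔP = (20.74 − 36.2)/[(36.2 + 20.74)/2] = -15.46/28.47 ≈ -0.5430.
Arc elasticity E = %ΔQ/%ΔP ≈ -0.9355/-0.5430 ≈ 1.723.
|E| > 1: supply is elastic over this range.

1.723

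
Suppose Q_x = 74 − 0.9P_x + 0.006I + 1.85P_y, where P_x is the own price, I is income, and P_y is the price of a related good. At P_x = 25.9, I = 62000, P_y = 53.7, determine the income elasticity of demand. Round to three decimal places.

0.713

Q_x = 74 − 0.9(25.9) + 0.006(62000) + 1.85(53.7) = 74 − 23.31 + 372 + 99.345 = 522.035.
∂Q_x/∂I = +0.006, so E_I = 0.006·(62000/522.035) ≈ 0.713.
E_I ∈ (0,1): normal good (necessity).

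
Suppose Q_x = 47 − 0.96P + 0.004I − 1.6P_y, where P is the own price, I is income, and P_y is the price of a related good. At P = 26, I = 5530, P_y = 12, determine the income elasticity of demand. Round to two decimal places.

0.89

Evaluating quantity at (P, I, P_y) gives Q_x = 47 − 0.96(26) + 0.004(5530) − 1.6(12) = 47 − 24.96 + 22.12 − 19.2 = 24.96.
∂Q_x/∂I = +0.004, so E_I = 0.004·(5530/24.96) ≈ 0.89.
E_I ∈ (0,1): normal good (necessity).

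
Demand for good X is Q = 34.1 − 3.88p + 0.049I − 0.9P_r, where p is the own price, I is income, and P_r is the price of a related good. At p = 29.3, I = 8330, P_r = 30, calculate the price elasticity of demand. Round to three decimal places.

Evaluating quantity at (p, I, P_r) gives Q = 34.1 − 3.88(29.3) + 0.049(8330) − 0.9(30) = 34.1 − 113.684 + 408.17 − 27 = 301.586.
∂Q/∂p = −3.88, so E_p = (−3.88)·(29.3/301.586) ≈ -0.377.
|E_p| < 1: demand is inelastic.

-0.377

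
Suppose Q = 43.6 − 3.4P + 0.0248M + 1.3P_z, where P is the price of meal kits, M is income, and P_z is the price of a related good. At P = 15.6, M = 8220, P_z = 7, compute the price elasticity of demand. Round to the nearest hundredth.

-0.26

Q = 43.6 − 3.4(15.6) + 0.0248(8220) + 1.3(7) = 43.6 − 53.04 + 203.856 + 9.1 = 203.516.
∂Q/∂P = −3.4, so E_p = (−3.4)·(15.6/203.516) ≈ -0.26.
|E_p| < 1: demand is inelastic.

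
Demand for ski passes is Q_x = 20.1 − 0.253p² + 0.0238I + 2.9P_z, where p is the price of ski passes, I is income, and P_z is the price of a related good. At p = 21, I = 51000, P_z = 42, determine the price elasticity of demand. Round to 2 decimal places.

-0.18

Substituting, Q_x = 20.1 − 0.253(21)² + 0.0238(51000) + 2.9(42) = 20.1 − 111.573 + 1213.8 + 121.8 = 1244.127.
∂Q_x/∂p = −2·0.253·p = -10.626, so E_p = -10.626·(21/1244.127) ≈ -0.18.
|E_p| < 1: demand is inelastic.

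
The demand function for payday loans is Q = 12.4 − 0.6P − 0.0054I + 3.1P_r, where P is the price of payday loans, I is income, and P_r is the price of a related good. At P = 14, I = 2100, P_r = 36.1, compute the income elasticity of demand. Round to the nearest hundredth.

-0.11

Evaluating quantity at (P, I, P_r) gives Q = 12.4 − 0.6(14) − 0.0054(2100) + 3.1(36.1) = 12.4 − 8.4 − 11.34 + 111.91 = 104.57.
∂Q/∂I = −0.0054, so E_I = -0.0054·(2100/104.57) ≈ -0.11.
E_I < 0: inferior good.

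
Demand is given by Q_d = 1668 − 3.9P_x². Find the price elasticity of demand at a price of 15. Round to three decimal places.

At P_x = 15, Q_d = 790.5.
dQ_d/dP_x = −2·3.9·P_x = −117.
Point elasticity E = (dQ_d/dP_x)·(P_x/Q_d) = -117 × 15/790.5 ≈ -2.220.
|E| > 1, so demand is elastic at this price.

-2.220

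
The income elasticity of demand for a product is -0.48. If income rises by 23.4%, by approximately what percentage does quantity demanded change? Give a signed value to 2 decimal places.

%ΔQ ≈ E × %ΔI = (-0.48) × (23.4%) ≈ -11.23%.

-11.23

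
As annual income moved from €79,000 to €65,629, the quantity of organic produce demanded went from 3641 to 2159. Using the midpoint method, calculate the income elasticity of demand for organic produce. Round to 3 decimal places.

%ΔQ = (2159 − 3641)/[(3641+2159)/2] = -1482/2900 ≈ -0.5110.
%ΔY = (65,629 − 79,000)/[(79,000+65,629)/2] = -13371/72314.5 ≈ -0.1849.
E_I = %ΔQ/%ΔY ≈ 2.764.
E_I > 1: normal good (luxury).

2.764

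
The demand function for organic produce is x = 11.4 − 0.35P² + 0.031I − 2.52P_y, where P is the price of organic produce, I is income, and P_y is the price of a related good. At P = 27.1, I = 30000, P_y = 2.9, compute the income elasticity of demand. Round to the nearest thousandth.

At the given point, x = 11.4 − 0.35(27.1)² + 0.031(30000) − 2.52(2.9) = 11.4 − 257.0435 + 930 − 7.308 = 677.0485.
∂x/∂I = +0.031, so E_I = 0.031·(30000/677.0485) ≈ 1.374.
E_I > 1: normal good (luxury).

1.374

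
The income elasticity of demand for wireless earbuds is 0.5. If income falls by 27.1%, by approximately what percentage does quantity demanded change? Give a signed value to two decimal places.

%ΔQ ≈ E × %ΔI = (0.5) × (-27.1%) = -13.55%.

-13.55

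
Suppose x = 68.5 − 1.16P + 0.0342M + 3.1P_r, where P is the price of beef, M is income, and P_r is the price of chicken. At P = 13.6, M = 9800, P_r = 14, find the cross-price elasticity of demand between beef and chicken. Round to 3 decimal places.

0.101

Substituting, x = 68.5 − 1.16(13.6) + 0.0342(9800) + 3.1(14) = 68.5 − 15.776 + 335.16 + 43.4 = 431.284.
∂x/∂P_r = +3.1, so E_xy = 3.1·(14/431.284) ≈ 0.101.
E_xy > 0: the goods are substitutes.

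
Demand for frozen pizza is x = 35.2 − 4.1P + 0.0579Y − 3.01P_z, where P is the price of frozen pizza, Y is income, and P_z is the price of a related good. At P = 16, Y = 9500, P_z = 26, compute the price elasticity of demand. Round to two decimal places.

-0.15

Evaluating quantity at (P, Y, P_z) gives x = 35.2 − 4.1(16) + 0.0579(9500) − 3.01(26) = 35.2 − 65.6 + 550.05 − 78.26 = 441.39.
∂x/∂P = −4.1, so E_p = (−4.1)·(16/441.39) ≈ -0.15.
|E_p| < 1: demand is inelastic.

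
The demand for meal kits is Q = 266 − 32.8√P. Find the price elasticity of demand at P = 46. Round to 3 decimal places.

At P = 46, Q = 43.5396.
dQ/dP = −32.8/(2√P) = −32.8/(2·6.7823).
Point elasticity E = (dQ/dP)·(P/Q) = -2.418 × 46/43.5396 ≈ -2.555.
|E| > 1, so demand is elastic at this price.

-2.555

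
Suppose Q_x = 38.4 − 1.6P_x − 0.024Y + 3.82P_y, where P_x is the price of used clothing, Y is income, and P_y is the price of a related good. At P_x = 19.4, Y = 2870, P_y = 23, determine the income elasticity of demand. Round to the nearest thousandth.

At the given point, Q_x = 38.4 − 1.6(19.4) − 0.024(2870) + 3.82(23) = 38.4 − 31.04 − 68.88 + 87.86 = 26.34.
∂Q_x/∂Y = −0.024, so E_I = -0.024·(2870/26.34) ≈ -2.615.
E_I < 0: inferior good.

-2.615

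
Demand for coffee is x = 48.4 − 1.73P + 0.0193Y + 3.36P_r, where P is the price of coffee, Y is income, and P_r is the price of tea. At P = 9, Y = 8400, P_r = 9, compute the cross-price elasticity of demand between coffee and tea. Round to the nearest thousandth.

0.134

x = 48.4 − 1.73(9) + 0.0193(8400) + 3.36(9) = 48.4 − 15.57 + 162.12 + 30.24 = 225.19.
∂x/∂P_r = +3.36, so E_xy = 3.36·(9/225.19) ≈ 0.134.
E_xy > 0: the goods are substitutes.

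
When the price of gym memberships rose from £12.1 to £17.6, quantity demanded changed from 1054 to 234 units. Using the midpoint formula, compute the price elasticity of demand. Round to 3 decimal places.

-3.438

%Δq = (234 − 1054)/[(1054 + 234)/2] = -820/644 ≈ -1.2733.
%Δp = (17.6 − 12.1)/[(12.1 + 17.6)/2] = 5.5/14.85 ≈ 0.3704.
Arc elasticity E = %Δq/%Δp ≈ -1.2733/0.3704 ≈ -3.438.
|E| > 1: demand is elastic over this range.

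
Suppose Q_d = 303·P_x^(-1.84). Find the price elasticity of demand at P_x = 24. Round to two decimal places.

For a Cobb–Douglas (constant-elasticity) form Q_d = A·P_x^α·…, the elasticity with respect to P_x equals the exponent α at every point.
Here the exponent on P_x is -1.84, so the price elasticity of demand is -1.84.

-1.84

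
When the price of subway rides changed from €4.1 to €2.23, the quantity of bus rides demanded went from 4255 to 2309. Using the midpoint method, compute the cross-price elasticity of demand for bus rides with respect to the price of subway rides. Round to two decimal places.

%ΔQ_x = (2309 − 4255)/[(4255+2309)/2] = -1946/3282 ≈ -0.5929.
%ΔP_y = (2.23 − 4.1)/[(4.1+2.23)/2] ≈ -0.5908.
E_xy = -0.5929/-0.5908 ≈ 1.00.
E_xy > 0, so bus rides and subway rides are substitutes.

1.00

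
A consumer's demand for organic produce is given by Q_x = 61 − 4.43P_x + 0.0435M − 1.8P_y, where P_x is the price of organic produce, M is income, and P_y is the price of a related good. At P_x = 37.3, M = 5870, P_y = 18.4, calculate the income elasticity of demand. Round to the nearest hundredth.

Evaluating quantity at (P_x, M, P_y) gives Q_x = 61 − 4.43(37.3) + 0.0435(5870) − 1.8(18.4) = 61 − 165.239 + 255.345 − 33.12 = 117.986.
∂Q_x/∂M = +0.0435, so E_I = 0.0435·(5870/117.986) ≈ 2.16.
E_I > 1: normal good (luxury).

2.16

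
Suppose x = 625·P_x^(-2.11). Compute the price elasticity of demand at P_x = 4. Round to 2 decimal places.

For a Cobb–Douglas (constant-elasticity) form x = A·P_x^α·…, the elasticity with respect to P_x equals the exponent α at every point.
Here the exponent on P_x is -2.11, so the price elasticity of demand is -2.11.

-2.11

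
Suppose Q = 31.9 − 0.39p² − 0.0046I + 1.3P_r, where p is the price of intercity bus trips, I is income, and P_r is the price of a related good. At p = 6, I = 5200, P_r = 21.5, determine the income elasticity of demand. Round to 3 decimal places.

First evaluate Q: 31.9 − 0.39(6)² − 0.0046(5200) + 1.3(21.5) = 31.9 − 14.04 − 23.92 + 27.95 = 21.89.
∂Q/∂I = −0.0046, so E_I = -0.0046·(5200/21.89) ≈ -1.093.
E_I < 0: inferior good.

-1.093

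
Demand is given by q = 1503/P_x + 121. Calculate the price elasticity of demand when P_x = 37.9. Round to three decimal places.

-0.247

At P_x = 37.9, q = 160.657.
dq/dP_x = −1503/P_x² = −1.0464.
Point elasticity E = (dq/dP_x)·(P_x/q) = -1.0464 × 37.9/160.657 ≈ -0.247.
|E| < 1, so demand is inelastic at this price.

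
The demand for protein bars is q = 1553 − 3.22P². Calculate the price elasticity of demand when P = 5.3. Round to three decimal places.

-0.124

At P = 5.3, q = 1462.5502.
dq/dP = −2·3.22·P = −34.132.
Point elasticity E = (dq/dP)·(P/q) = -34.132 × 5.3/1462.5502 ≈ -0.124.
|E| < 1, so demand is inelastic at this price.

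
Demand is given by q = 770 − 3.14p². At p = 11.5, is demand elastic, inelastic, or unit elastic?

At p = 11.5, q = 354.735.
dq/dp = −2·3.14·p = −72.22.
Point elasticity E = (dq/dp)·(p/q) = -72.22 × 11.5/354.735 ≈ -2.341.
|E| ≈ 2.341 > 1, so demand is elastic.

elastic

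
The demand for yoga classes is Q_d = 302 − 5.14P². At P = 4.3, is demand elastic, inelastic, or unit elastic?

inelastic

At P = 4.3, Q_d = 206.9614.
dQ_d/dP = −2·5.14·P = −44.204.
Point elasticity E = (dQ_d/dP)·(P/Q_d) = -44.204 × 4.3/206.9614 ≈ -0.918.
|E| ≈ 0.918 < 1, so demand is inelastic.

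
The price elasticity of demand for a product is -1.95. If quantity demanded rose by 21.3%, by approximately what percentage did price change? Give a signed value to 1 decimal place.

-10.9

%ΔQ ≈ E × %ΔP ⇒ %ΔP = %ΔQ / E = (21.3%)/(-1.95) ≈ -10.9%.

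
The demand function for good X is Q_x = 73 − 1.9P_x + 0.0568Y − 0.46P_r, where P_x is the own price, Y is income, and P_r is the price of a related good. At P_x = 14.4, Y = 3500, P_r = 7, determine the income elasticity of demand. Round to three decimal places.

0.824

At the given point, Q_x = 73 − 1.9(14.4) + 0.0568(3500) − 0.46(7) = 73 − 27.36 + 198.8 − 3.22 = 241.22.
∂Q_x/∂Y = +0.0568, so E_I = 0.0568·(3500/241.22) ≈ 0.824.
E_I ∈ (0,1): normal good (necessity).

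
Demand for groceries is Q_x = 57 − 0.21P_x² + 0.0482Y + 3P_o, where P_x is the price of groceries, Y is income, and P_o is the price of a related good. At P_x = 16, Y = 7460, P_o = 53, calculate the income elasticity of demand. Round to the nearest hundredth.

At the given point, Q_x = 57 − 0.21(16)² + 0.0482(7460) + 3(53) = 57 − 53.76 + 359.572 + 159 = 521.812.
∂Q_x/∂Y = +0.0482, so E_I = 0.0482·(7460/521.812) ≈ 0.69.
E_I ∈ (0,1): normal good (necessity).

0.69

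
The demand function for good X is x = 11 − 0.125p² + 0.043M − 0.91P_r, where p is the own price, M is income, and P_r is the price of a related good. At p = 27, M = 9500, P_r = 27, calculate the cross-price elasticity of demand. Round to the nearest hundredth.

Substituting, x = 11 − 0.125(27)² + 0.043(9500) − 0.91(27) = 11 − 91.125 + 408.5 − 24.57 = 303.805.
∂x/∂P_r = −0.91, so E_xy = -0.91·(27/303.805) ≈ -0.08.
E_xy < 0: the goods are complements.

-0.08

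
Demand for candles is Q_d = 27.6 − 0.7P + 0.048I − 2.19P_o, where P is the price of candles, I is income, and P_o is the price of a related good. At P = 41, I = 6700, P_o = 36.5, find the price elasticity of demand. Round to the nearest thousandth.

Q_d = 27.6 − 0.7(41) + 0.048(6700) − 2.19(36.5) = 27.6 − 28.7 + 321.6 − 79.935 = 240.565.
∂Q_d/∂P = −0.7, so E_p = (−0.7)·(41/240.565) ≈ -0.119.
|E_p| < 1: demand is inelastic.

-0.119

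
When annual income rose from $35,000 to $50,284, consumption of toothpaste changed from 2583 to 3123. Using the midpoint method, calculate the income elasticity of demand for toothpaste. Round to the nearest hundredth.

0.53

%ΔQ = (3123 − 2583)/[(2583+3123)/2] = 540/2853 ≈ 0.1893.
%ΔM = (50,284 − 35,000)/[(35,000+50,284)/2] = 15284/42642 ≈ 0.3584.
E_I = %ΔQ/%ΔM ≈ 0.53.
E_I ∈ (0,1): normal good (necessity).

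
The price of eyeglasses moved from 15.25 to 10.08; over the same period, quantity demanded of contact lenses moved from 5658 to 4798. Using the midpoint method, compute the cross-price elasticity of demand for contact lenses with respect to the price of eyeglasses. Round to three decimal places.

0.403

%ΔQ_x = (4798 − 5658)/[(5658+4798)/2] = -860/5228 ≈ -0.1645.
%ΔP_y = (10.08 − 15.25)/[(15.25+10.08)/2] ≈ -0.4082.
E_xy = -0.1645/-0.4082 ≈ 0.403.
E_xy > 0, so contact lenses and eyeglasses are substitutes.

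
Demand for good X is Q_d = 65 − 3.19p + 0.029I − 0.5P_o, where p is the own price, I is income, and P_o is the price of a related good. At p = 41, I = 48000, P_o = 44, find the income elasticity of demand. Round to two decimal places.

1.07

First evaluate Q_d: 65 − 3.19(41) + 0.029(48000) − 0.5(44) = 65 − 130.79 + 1392 − 22 = 1304.21.
∂Q_d/∂I = +0.029, so E_I = 0.029·(48000/1304.21) ≈ 1.07.
E_I > 1: normal good (luxury).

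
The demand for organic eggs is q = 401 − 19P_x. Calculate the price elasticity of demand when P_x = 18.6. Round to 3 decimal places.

-7.424

At P_x = 18.6, q = 47.6.
dq/dP_x = −19.
Point elasticity E = (dq/dP_x)·(P_x/q) = -19 × 18.6/47.6 ≈ -7.424.
|E| > 1, so demand is elastic at this price.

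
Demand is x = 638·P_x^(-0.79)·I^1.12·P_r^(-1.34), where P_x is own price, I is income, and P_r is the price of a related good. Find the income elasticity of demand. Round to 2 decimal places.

For a Cobb–Douglas (constant-elasticity) form x = A·I^α·…, the elasticity with respect to I equals the exponent α at every point.
Here the exponent on I is 1.12, so the income elasticity of demand is 1.12.

1.12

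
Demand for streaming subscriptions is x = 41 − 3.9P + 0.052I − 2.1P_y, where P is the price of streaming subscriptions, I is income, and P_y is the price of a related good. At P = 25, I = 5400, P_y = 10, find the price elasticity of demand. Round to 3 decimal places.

-0.480

First evaluate x: 41 − 3.9(25) + 0.052(5400) − 2.1(10) = 41 − 97.5 + 280.8 − 21 = 203.3.
∂x/∂P = −3.9, so E_p = (−3.9)·(25/203.3) ≈ -0.480.
|E_p| < 1: demand is inelastic.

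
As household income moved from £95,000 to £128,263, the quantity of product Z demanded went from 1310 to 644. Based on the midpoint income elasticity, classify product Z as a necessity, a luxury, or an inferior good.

%ΔQ = (644 − 1310)/[(1310+644)/2] = -666/977 ≈ -0.6817.
%ΔY = (128,263 − 95,000)/[(95,000+128,263)/2] = 33263/111631.5 ≈ 0.2980.
E_I = %ΔQ/%ΔY ≈ -2.288.
E_I < 0: inferior good.

inferior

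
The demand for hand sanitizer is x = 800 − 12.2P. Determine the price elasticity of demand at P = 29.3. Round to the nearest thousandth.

-0.808

At P = 29.3, x = 442.54.
dx/dP = −12.2.
Point elasticity E = (dx/dP)·(P/x) = -12.2 × 29.3/442.54 ≈ -0.808.
|E| < 1, so demand is inelastic at this price.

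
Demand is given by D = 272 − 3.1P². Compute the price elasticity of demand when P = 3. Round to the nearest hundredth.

At P = 3, D = 244.1.
dD/dP = −2·3.1·P = −18.6.
Point elasticity E = (dD/dP)·(P/D) = -18.6 × 3/244.1 ≈ -0.23.
|E| < 1, so demand is inelastic at this price.

-0.23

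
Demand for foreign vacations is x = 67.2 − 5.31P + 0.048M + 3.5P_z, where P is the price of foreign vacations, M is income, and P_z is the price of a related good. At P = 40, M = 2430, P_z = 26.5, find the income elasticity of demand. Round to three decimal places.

1.817

Substituting, x = 67.2 − 5.31(40) + 0.048(2430) + 3.5(26.5) = 67.2 − 212.4 + 116.64 + 92.75 = 64.19.
∂x/∂M = +0.048, so E_I = 0.048·(2430/64.19) ≈ 1.817.
E_I > 1: normal good (luxury).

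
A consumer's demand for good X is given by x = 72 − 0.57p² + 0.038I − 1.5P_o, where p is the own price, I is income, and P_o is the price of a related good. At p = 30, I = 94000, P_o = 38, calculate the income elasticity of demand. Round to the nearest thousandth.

First evaluate x: 72 − 0.57(30)² + 0.038(94000) − 1.5(38) = 72 − 513 + 3572 − 57 = 3074.
∂x/∂I = +0.038, so E_I = 0.038·(94000/3074) ≈ 1.162.
E_I > 1: normal good (luxury).

1.162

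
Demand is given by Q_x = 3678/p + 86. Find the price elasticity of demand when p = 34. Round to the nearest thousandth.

-0.557

At p = 34, Q_x = 194.1765.
dQ_x/dp = −3678/p² = −3.1817.
Point elasticity E = (dQ_x/dp)·(p/Q_x) = -3.1817 × 34/194.1765 ≈ -0.557.
|E| < 1, so demand is inelastic at this price.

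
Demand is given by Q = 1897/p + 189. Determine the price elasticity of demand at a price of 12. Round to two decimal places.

At p = 12, Q = 347.0833.
dQ/dp = −1897/p² = −13.1736.
Point elasticity E = (dQ/dp)·(p/Q) = -13.1736 × 12/347.0833 ≈ -0.46.
|E| < 1, so demand is inelastic at this price.

-0.46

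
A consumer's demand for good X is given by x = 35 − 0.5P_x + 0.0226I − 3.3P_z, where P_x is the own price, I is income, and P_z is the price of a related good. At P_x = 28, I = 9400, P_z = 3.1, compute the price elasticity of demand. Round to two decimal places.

At the given point, x = 35 − 0.5(28) + 0.0226(9400) − 3.3(3.1) = 35 − 14 + 212.44 − 10.23 = 223.21.
∂x/∂P_x = −0.5, so E_p = (−0.5)·(28/223.21) ≈ -0.06.
|E_p| < 1: demand is inelastic.

-0.06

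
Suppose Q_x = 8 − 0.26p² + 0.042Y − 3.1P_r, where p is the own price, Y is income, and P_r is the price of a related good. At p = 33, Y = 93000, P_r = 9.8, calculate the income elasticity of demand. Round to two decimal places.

1.08

At the given point, Q_x = 8 − 0.26(33)² + 0.042(93000) − 3.1(9.8) = 8 − 283.14 + 3906 − 30.38 = 3600.48.
∂Q_x/∂Y = +0.042, so E_I = 0.042·(93000/3600.48) ≈ 1.08.
E_I > 1: normal good (luxury).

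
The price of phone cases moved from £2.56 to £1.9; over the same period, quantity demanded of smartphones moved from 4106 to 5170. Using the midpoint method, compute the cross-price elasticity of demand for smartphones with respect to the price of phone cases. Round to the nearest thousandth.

%ΔQ_x = (5170 − 4106)/[(4106+5170)/2] = 1064/4638 ≈ 0.2294.
%ΔP_y = (1.9 − 2.56)/[(2.56+1.9)/2] ≈ -0.2960.
E_xy = 0.2294/-0.2960 ≈ -0.775.
E_xy < 0, so smartphones and phone cases are complements.

-0.775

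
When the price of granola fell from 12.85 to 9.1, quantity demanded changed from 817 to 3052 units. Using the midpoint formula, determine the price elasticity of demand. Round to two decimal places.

%ΔQ = (3052 − 817)/[(817 + 3052)/2] = 2235/1934.5 ≈ 1.1553.
%ΔP = (9.1 − 12.85)/[(12.85 + 9.1)/2] = -3.75/10.975 ≈ -0.3417.
Arc elasticity E = %ΔQ/%ΔP ≈ 1.1553/-0.3417 ≈ -3.38.
|E| > 1: demand is elastic over this range.

-3.38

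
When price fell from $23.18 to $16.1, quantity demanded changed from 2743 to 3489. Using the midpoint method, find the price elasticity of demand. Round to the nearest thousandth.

-0.664

%Δq = (3489 − 2743)/[(2743 + 3489)/2] = 746/3116 ≈ 0.2394.
%Δp = (16.1 − 23.18)/[(23.18 + 16.1)/2] = -7.08/19.64 ≈ -0.3605.
Arc elasticity E = %Δq/%Δp ≈ 0.2394/-0.3605 ≈ -0.664.
|E| < 1: demand is inelastic over this range.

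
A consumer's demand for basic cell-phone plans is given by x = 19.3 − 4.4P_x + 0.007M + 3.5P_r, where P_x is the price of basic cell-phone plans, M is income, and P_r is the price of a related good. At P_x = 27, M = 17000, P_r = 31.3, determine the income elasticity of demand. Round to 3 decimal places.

0.922

x = 19.3 − 4.4(27) + 0.007(17000) + 3.5(31.3) = 19.3 − 118.8 + 119 + 109.55 = 129.05.
∂x/∂M = +0.007, so E_I = 0.007·(17000/129.05) ≈ 0.922.
E_I ∈ (0,1): normal good (necessity).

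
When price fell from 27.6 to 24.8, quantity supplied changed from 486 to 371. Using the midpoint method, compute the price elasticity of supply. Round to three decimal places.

2.511

%Δq = (371 − 486)/[(486 + 371)/2] = -115/428.5 ≈ -0.2684.
%ΔP = (24.8 − 27.6)/[(27.6 + 24.8)/2] = -2.8/26.2 ≈ -0.1069.
Arc elasticity E = %Δq/%ΔP ≈ -0.2684/-0.1069 ≈ 2.511.
|E| > 1: supply is elastic over this range.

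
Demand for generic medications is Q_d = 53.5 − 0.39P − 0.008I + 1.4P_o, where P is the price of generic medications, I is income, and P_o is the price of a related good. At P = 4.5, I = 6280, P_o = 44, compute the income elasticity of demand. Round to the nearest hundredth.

Evaluating quantity at (P, I, P_o) gives Q_d = 53.5 − 0.39(4.5) − 0.008(6280) + 1.4(44) = 53.5 − 1.755 − 50.24 + 61.6 = 63.105.
∂Q_d/∂I = −0.008, so E_I = -0.008·(6280/63.105) ≈ -0.80.
E_I < 0: inferior good.

-0.80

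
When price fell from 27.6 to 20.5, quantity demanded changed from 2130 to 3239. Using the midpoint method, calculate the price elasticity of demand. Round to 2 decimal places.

-1.40

%ΔQ = (3239 − 2130)/[(2130 + 3239)/2] = 1109/2684.5 ≈ 0.4131.
%ΔP = (20.5 − 27.6)/[(27.6 + 20.5)/2] = -7.1/24.05 ≈ -0.2952.
Arc elasticity E = %ΔQ/%ΔP ≈ 0.4131/-0.2952 ≈ -1.40.
|E| > 1: demand is elastic over this range.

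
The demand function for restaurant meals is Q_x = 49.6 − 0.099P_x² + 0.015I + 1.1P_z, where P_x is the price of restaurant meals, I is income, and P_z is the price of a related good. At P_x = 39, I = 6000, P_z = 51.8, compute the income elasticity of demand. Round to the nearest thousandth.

Substituting, Q_x = 49.6 − 0.099(39)² + 0.015(6000) + 1.1(51.8) = 49.6 − 150.579 + 90 + 56.98 = 46.001.
∂Q_x/∂I = +0.015, so E_I = 0.015·(6000/46.001) ≈ 1.956.
E_I > 1: normal good (luxury).

1.956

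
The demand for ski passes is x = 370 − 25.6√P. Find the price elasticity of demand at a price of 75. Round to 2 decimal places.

At P = 75, x = 148.2975.
dx/dP = −25.6/(2√P) = −25.6/(2·8.6603).
Point elasticity E = (dx/dP)·(P/x) = -1.478 × 75/148.2975 ≈ -0.75.
|E| < 1, so demand is inelastic at this price.

-0.75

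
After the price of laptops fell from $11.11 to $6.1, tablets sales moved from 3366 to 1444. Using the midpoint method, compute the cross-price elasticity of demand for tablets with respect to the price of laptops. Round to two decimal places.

1.37

%ΔQ_x = (1444 − 3366)/[(3366+1444)/2] = -1922/2405 ≈ -0.7992.
%ΔP_y = (6.1 − 11.11)/[(11.11+6.1)/2] ≈ -0.5822.
E_xy = -0.7992/-0.5822 ≈ 1.37.
E_xy > 0, so tablets and laptops are substitutes.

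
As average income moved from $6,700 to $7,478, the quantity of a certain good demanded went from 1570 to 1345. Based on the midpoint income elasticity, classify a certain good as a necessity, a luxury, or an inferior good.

%ΔQ = (1345 − 1570)/[(1570+1345)/2] = -225/1457.5 ≈ -0.1544.
%ΔI = (7,478 − 6,700)/[(6,700+7,478)/2] = 778/7089 ≈ 0.1097.
E_I = %ΔQ/%ΔI ≈ -1.407.
E_I < 0: inferior good.

inferior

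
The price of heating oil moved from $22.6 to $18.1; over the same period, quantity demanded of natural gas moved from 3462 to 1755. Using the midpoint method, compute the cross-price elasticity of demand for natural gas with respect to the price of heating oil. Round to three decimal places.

%ΔQ_x = (1755 − 3462)/[(3462+1755)/2] = -1707/2608.5 ≈ -0.6544.
%ΔP_y = (18.1 − 22.6)/[(22.6+18.1)/2] ≈ -0.2211.
E_xy = -0.6544/-0.2211 ≈ 2.959.
E_xy > 0, so natural gas and heating oil are substitutes.

2.959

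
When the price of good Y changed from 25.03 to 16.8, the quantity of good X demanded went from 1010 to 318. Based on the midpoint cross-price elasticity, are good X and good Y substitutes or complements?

substitutes

%ΔQ_x = (318 − 1010)/[(1010+318)/2] = -692/664 ≈ -1.0422.
%ΔP_y = (16.8 − 25.03)/[(25.03+16.8)/2] ≈ -0.3935.
E_xy = -1.0422/-0.3935 ≈ 2.648.
E_xy > 0, so the goods are substitutes.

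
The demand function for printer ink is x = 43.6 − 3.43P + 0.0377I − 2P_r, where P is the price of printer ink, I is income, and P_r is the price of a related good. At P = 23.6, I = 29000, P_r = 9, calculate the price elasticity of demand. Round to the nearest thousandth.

-0.078

Evaluating quantity at (P, I, P_r) gives x = 43.6 − 3.43(23.6) + 0.0377(29000) − 2(9) = 43.6 − 80.948 + 1093.3 − 18 = 1037.952.
∂x/∂P = −3.43, so E_p = (−3.43)·(23.6/1037.952) ≈ -0.078.
|E_p| < 1: demand is inelastic.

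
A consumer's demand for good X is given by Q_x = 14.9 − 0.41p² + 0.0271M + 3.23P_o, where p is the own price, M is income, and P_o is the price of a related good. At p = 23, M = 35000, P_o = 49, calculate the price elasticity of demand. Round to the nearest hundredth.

Q_x = 14.9 − 0.41(23)² + 0.0271(35000) + 3.23(49) = 14.9 − 216.89 + 948.5 + 158.27 = 904.78.
∂Q_x/∂p = −2·0.41·p = -18.86, so E_p = -18.86·(23/904.78) ≈ -0.48.
|E_p| < 1: demand is inelastic.

-0.48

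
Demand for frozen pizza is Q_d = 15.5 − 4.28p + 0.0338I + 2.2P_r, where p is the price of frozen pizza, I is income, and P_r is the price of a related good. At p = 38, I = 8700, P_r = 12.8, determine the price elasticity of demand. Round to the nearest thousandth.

-0.929

Substituting, Q_d = 15.5 − 4.28(38) + 0.0338(8700) + 2.2(12.8) = 15.5 − 162.64 + 294.06 + 28.16 = 175.08.
∂Q_d/∂p = −4.28, so E_p = (−4.28)·(38/175.08) ≈ -0.929.
|E_p| < 1: demand is inelastic.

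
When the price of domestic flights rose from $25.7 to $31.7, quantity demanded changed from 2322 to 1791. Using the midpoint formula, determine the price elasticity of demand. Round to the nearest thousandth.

-1.235

%ΔQ = (1791 − 2322)/[(2322 + 1791)/2] = -531/2056.5 ≈ -0.2582.
%ΔP = (31.7 − 25.7)/[(25.7 + 31.7)/2] = 6/28.7 ≈ 0.2091.
Arc elasticity E = %ΔQ/%ΔP ≈ -0.2582/0.2091 ≈ -1.235.
|E| > 1: demand is elastic over this range.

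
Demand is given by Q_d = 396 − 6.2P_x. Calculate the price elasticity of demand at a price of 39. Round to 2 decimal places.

At P_x = 39, Q_d = 154.2.
dQ_d/dP_x = −6.2.
Point elasticity E = (dQ_d/dP_x)·(P_x/Q_d) = -6.2 × 39/154.2 ≈ -1.57.
|E| > 1, so demand is elastic at this price.

-1.57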